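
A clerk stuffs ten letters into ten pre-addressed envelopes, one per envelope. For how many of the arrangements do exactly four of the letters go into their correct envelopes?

Choose which 4 of the 10 are fixed: C(10,4) = 210.
The remaining 6 must be deranged: !6 = 265.
Total: 210 × 265 = 55650.

55650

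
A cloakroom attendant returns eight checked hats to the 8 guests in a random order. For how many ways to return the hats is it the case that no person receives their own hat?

14833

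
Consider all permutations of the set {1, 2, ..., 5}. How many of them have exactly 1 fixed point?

45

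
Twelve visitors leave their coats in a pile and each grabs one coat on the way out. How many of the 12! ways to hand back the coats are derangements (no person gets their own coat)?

176214841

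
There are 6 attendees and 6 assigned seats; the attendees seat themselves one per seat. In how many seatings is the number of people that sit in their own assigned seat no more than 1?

529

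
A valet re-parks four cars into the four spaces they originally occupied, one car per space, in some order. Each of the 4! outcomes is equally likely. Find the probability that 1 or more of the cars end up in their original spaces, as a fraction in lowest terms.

5/8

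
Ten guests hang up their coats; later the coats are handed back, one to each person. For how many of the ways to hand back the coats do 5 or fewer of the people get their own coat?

3626624

Sum C(10,i)·!(10-i) for i = 0..5:
  i=0: C(10,0)·!10 = 1·1334961 = 1334961
  i=1: C(10,1)·!9 = 10·133496 = 1334960
  i=2: C(10,2)·!8 = 45·14833 = 667485
  i=3: C(10,3)·!7 = 120·1854 = 222480
  i=4: C(10,4)·!6 = 210·265 = 55650
  i=5: C(10,5)·!5 = 252·44 = 11088
Total = 3626624.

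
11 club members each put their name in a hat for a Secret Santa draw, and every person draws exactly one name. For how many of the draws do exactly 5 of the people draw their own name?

Pick the 5 fixed positions: C(11,5) = 462 ways.
The other 6 form a derangement: !6 = 265.
Total: 462 × 265 = 122430.

122430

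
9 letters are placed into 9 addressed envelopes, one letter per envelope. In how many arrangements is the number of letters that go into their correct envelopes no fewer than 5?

# with exactly i fixed is C(9,i)·!(9-i); sum over i=5..9:
  i=5: C(9,5)·!4 = 126·9 = 1134
  i=6: C(9,6)·!3 = 84·2 = 168
  i=7: C(9,7)·!2 = 36·1 = 36
  i=8: C(9,8)·!1 = 9·0 = 0
  i=9: C(9,9)·!0 = 1·1 = 1
Total = 1339.

1339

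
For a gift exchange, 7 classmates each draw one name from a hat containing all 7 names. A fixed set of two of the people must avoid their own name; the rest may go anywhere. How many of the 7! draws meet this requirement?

Let A_j be the event that the j-th constrained one is fixed. By inclusion-exclusion over the 2 events:
Σ_{j=0}^{2} (-1)^j C(2,j)(7-j)!
= C(2,0)·7! - C(2,1)·6! + C(2,2)·5!
= 5040 - 1440 + 120
= 3720

3720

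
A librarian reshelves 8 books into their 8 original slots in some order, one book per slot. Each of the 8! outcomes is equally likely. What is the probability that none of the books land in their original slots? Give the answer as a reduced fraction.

2119/5760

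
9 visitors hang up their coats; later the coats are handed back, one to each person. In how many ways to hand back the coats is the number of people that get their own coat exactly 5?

1134

Pick the 5 fixed positions: C(9,5) = 126 ways.
The remaining 4 must be deranged: !4 = 9.
Total: 126 × 9 = 1134.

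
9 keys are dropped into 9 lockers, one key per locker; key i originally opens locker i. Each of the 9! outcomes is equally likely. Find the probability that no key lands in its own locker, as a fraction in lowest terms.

16687/45360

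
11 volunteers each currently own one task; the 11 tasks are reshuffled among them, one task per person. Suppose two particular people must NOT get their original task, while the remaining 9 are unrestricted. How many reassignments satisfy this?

33022080

Inclusion-exclusion on the 2 forbidden self-matches:
Σ_{j=0}^{2} (-1)^j C(2,j)(11-j)!
= C(2,0)·11! - C(2,1)·10! + C(2,2)·9!
= 39916800 - 7257600 + 362880
= 33022080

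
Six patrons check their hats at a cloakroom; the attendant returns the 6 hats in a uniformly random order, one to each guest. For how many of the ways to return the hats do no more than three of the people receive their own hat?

704

Sum C(6,i)·!(6-i) for i = 0..3:
  i=0: C(6,0)·!6 = 1·265 = 265
  i=1: C(6,1)·!5 = 6·44 = 264
  i=2: C(6,2)·!4 = 15·9 = 135
  i=3: C(6,3)·!3 = 20·2 = 40
Total = 704.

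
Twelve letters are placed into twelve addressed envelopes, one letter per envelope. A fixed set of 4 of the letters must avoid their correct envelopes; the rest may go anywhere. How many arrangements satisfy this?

Let A_j be the event that the j-th constrained one is fixed. By inclusion-exclusion over the 4 events:
Σ_{j=0}^{4} (-1)^j C(4,j)(12-j)!
= C(4,0)·12! - C(4,1)·11! + C(4,2)·10! - C(4,3)·9! + C(4,4)·8!
= 479001600 - 159667200 + 21772800 - 1451520 + 40320
= 339696000

339696000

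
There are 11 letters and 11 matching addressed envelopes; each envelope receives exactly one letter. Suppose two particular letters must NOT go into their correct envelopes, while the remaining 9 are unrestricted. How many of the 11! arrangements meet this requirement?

33022080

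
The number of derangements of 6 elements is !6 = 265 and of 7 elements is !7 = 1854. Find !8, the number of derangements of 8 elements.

14833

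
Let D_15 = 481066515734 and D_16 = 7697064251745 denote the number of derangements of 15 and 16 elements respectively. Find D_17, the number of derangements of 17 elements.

130850092279664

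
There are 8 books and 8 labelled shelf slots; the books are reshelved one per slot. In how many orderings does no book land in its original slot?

!8 = 8! · Σ_{k=0}^{8} (-1)^k/k!
= 8! - 8!/1! + 8!/2! - 8!/3! + 8!/4! - 8!/5! + 8!/6! - 8!/7! + 8!/8!
= 40320 - 40320 + 20160 - 6720 + 1680 - 336 + 56 - 8 + 1
= 14833

14833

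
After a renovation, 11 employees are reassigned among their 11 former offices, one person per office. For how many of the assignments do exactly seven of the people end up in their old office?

Choose which 7 of the 11 are fixed: C(11,7) = 330.
The other 4 form a derangement: !4 = 9.
Total: 330 × 9 = 2970.

2970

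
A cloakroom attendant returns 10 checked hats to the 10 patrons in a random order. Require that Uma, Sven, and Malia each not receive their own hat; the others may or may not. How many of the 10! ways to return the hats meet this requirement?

2656080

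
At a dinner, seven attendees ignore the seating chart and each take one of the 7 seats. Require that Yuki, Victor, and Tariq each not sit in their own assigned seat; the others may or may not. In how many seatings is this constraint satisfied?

Let A_j be the event that the j-th constrained one is fixed. By inclusion-exclusion over the 3 events:
Σ_{j=0}^{3} (-1)^j C(3,j)(7-j)!
= C(3,0)·7! - C(3,1)·6! + C(3,2)·5! - C(3,3)·4!
= 5040 - 2160 + 360 - 24
= 3216

3216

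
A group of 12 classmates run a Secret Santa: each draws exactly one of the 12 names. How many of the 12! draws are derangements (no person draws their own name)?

Use !n = (n-1)(!(n-1) + !(n-2)).
!12 = 11·(14684570 + 1334961) = 11·16019531 = 176214841

176214841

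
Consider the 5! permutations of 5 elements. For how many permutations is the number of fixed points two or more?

31

# with exactly i fixed is C(5,i)·!(5-i); sum over i=2..5:
  i=2: C(5,2)·!3 = 10·2 = 20
  i=3: C(5,3)·!2 = 10·1 = 10
  i=4: C(5,4)·!1 = 5·0 = 0
  i=5: C(5,5)·!0 = 1·1 = 1
Total = 31.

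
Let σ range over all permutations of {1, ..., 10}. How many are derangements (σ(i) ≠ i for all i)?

1334961

Use !n = n·!(n-1) + (-1)^n.
!10 = 10·133496 + 1 = 1334961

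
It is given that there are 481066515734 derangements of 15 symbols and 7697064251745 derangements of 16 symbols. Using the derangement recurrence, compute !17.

130850092279664

!17 = (17-1)·(!16 + !15) = 16·(7697064251745 + 481066515734) = 16·8178130767479 = 130850092279664.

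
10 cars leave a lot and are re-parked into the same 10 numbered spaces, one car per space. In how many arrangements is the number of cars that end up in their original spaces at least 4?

68914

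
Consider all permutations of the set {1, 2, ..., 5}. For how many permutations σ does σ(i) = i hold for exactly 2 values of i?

Pick the 2 fixed positions: C(5,2) = 10 ways.
The remaining 3 must be deranged: !3 = 2.
Total: 10 × 2 = 20.

20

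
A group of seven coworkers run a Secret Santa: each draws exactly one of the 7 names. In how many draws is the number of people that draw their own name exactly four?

70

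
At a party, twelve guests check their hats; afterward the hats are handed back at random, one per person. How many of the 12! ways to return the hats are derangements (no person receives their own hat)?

176214841

By inclusion-exclusion, !12 = Σ (-1)^k · 12!/k! for k=0..12
= 12! - 12!/1! + 12!/2! - 12!/3! + 12!/4! - 12!/5! + 12!/6! - 12!/7! + 12!/8! - 12!/9! + 12!/10! - 12!/11! + 12!/12!
= 479001600 - 479001600 + 239500800 - 79833600 + 19958400 - 3991680 + 665280 - 95040 + 11880 - 1320 + 132 - 12 + 1
= 176214841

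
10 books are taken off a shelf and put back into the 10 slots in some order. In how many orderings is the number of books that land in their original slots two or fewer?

3337406

Sum C(10,i)·!(10-i) for i = 0..2:
  i=0: C(10,0)·!10 = 1·1334961 = 1334961
  i=1: C(10,1)·!9 = 10·133496 = 1334960
  i=2: C(10,2)·!8 = 45·14833 = 667485
Total = 3337406.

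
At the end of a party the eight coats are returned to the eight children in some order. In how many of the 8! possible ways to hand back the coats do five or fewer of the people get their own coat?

40291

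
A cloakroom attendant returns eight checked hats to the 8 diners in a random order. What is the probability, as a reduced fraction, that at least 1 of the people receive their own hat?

3641/5760

Favorable outcomes: Σ_{i≥1} C(8,i)·!(8-i) = 8·1854 + 28·265 + 56·44 + 70·9 + 56·2 + 28·1 + 8·0 + 1·1 = 25487.
Total outcomes: 8! = 40320.
Probability = 25487/40320 = 3641/5760.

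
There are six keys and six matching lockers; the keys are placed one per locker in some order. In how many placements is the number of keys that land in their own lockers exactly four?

Pick the 4 fixed positions: C(6,4) = 15 ways.
The remaining 2 must be deranged: !2 = 1.
Total: 15 × 1 = 15.

15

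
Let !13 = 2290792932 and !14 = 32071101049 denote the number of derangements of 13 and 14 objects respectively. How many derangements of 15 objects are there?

481066515734

!15 = (15-1)·(!14 + !13) = 14·(32071101049 + 2290792932) = 14·34361893981 = 481066515734.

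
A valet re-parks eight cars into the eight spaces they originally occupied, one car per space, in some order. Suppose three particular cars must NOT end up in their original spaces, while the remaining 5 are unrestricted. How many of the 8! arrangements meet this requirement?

27240

Let A_j be the event that the j-th constrained one is fixed. By inclusion-exclusion over the 3 events:
Σ_{j=0}^{3} (-1)^j C(3,j)(8-j)!
= C(3,0)·8! - C(3,1)·7! + C(3,2)·6! - C(3,3)·5!
= 40320 - 15120 + 2160 - 120
= 27240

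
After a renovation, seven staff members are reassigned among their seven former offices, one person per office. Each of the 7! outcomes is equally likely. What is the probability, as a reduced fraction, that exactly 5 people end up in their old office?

1/240

Favorable outcomes: C(7,5)·!2 = 21·1 = 21.
Total outcomes: 7! = 5040.
Probability = 21/5040 = 1/240.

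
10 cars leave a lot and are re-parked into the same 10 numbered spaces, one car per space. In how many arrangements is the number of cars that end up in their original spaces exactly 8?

Pick the 8 fixed positions: C(10,8) = 45 ways.
The other 2 form a derangement: !2 = 1.
Total: 45 × 1 = 45.

45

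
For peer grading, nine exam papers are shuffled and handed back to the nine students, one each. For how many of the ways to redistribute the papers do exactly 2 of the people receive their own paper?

66744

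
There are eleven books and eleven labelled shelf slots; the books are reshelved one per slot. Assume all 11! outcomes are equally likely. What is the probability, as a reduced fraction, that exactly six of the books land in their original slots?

Favorable outcomes: C(11,6)·!5 = 462·44 = 20328.
Total outcomes: 11! = 39916800.
Probability = 20328/39916800 = 11/21600.

11/21600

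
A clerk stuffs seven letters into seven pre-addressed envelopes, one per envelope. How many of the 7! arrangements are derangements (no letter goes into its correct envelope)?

1854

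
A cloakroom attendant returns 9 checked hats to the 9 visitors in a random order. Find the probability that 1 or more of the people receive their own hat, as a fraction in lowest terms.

Favorable outcomes: Σ_{i≥1} C(9,i)·!(9-i) = 9·14833 + 36·1854 + 84·265 + 126·44 + 126·9 + 84·2 + 36·1 + 9·0 + 1·1 = 229384.
Total outcomes: 9! = 362880.
Probability = 229384/362880 = 28673/45360.

28673/45360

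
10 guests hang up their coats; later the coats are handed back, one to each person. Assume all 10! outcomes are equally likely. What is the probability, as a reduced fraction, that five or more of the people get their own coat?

829/226800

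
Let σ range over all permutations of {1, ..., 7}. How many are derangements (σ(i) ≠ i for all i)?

1854

The number of derangements of 7 is !7 = Σ_{k=0}^{7} (-1)^k·7!/k!
= 7! - 7!/1! + 7!/2! - 7!/3! + 7!/4! - 7!/5! + 7!/6! - 7!/7!
= 5040 - 5040 + 2520 - 840 + 210 - 42 + 7 - 1
= 1854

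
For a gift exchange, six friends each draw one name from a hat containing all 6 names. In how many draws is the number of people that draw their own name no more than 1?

529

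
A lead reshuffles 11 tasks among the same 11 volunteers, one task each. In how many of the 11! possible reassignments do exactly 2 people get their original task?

7342280

Choose which 2 of the 11 are fixed: C(11,2) = 55.
The other 9 form a derangement: !9 = 133496.
Total: 55 × 133496 = 7342280.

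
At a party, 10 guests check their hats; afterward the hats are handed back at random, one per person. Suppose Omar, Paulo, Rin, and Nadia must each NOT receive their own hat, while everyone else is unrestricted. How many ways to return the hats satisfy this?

Inclusion-exclusion on the 4 forbidden self-matches:
Σ_{j=0}^{4} (-1)^j C(4,j)(10-j)!
= C(4,0)·10! - C(4,1)·9! + C(4,2)·8! - C(4,3)·7! + C(4,4)·6!
= 3628800 - 1451520 + 241920 - 20160 + 720
= 2399760

2399760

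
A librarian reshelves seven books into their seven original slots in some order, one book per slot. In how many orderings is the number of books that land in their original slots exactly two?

924

Choose which 2 of the 7 are fixed: C(7,2) = 21.
The other 5 form a derangement: !5 = 44.
Total: 21 × 44 = 924.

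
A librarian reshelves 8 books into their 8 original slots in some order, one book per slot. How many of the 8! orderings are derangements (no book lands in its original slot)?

14833

Use !n = n·!(n-1) + (-1)^n.
!8 = 8·1854 + 1 = 14833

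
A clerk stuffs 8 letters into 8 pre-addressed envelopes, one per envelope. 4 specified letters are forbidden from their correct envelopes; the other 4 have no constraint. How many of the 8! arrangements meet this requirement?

24024

Inclusion-exclusion on the 4 forbidden self-matches:
Σ_{j=0}^{4} (-1)^j C(4,j)(8-j)!
= C(4,0)·8! - C(4,1)·7! + C(4,2)·6! - C(4,3)·5! + C(4,4)·4!
= 40320 - 20160 + 4320 - 480 + 24
= 24024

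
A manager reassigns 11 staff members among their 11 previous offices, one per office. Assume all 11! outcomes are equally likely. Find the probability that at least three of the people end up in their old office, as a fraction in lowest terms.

3205379/39916800

Favorable outcomes: Σ_{i≥3} C(11,i)·!(11-i) = 165·14833 + 330·1854 + 462·265 + 462·44 + 330·9 + 165·2 + 55·1 + 11·0 + 1·1 = 3205379.
Total outcomes: 11! = 39916800.
Probability = 3205379/39916800 = 3205379/39916800.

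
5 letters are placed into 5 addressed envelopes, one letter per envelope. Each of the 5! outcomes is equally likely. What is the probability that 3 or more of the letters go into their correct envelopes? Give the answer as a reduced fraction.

Favorable outcomes: Σ_{i≥3} C(5,i)·!(5-i) = 10·1 + 5·0 + 1·1 = 11.
Total outcomes: 5! = 120.
Probability = 11/120 = 11/120.

11/120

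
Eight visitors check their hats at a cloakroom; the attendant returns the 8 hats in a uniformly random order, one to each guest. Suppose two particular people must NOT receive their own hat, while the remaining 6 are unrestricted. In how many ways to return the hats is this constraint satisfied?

Inclusion-exclusion on the 2 forbidden self-matches:
Σ_{j=0}^{2} (-1)^j C(2,j)(8-j)!
= C(2,0)·8! - C(2,1)·7! + C(2,2)·6!
= 40320 - 10080 + 720
= 30960

30960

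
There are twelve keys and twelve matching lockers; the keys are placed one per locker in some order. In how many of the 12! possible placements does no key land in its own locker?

!12 is the nearest integer to 12!/e.
12! = 479001600, and 479001600/e ≈ 176214840.93, so !12 = 176214841.

176214841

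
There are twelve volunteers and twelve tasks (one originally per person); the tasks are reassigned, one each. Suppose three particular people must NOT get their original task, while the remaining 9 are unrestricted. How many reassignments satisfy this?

369774720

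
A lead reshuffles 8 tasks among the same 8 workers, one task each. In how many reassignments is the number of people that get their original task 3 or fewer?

39549

Sum C(8,i)·!(8-i) for i = 0..3:
  i=0: C(8,0)·!8 = 1·14833 = 14833
  i=1: C(8,1)·!7 = 8·1854 = 14832
  i=2: C(8,2)·!6 = 28·265 = 7420
  i=3: C(8,3)·!5 = 56·44 = 2464
Total = 39549.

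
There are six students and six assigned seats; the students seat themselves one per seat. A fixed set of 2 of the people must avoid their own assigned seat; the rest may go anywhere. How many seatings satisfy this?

504

Let A_j be the event that the j-th constrained one is fixed. By inclusion-exclusion over the 2 events:
Σ_{j=0}^{2} (-1)^j C(2,j)(6-j)!
= C(2,0)·6! - C(2,1)·5! + C(2,2)·4!
= 720 - 240 + 24
= 504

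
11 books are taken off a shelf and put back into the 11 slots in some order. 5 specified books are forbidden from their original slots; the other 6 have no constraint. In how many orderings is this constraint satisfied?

25022880

Let A_j be the event that the j-th constrained one is fixed. By inclusion-exclusion over the 5 events:
Σ_{j=0}^{5} (-1)^j C(5,j)(11-j)!
= C(5,0)·11! - C(5,1)·10! + C(5,2)·9! - C(5,3)·8! + C(5,4)·7! - C(5,5)·6!
= 39916800 - 18144000 + 3628800 - 403200 + 25200 - 720
= 25022880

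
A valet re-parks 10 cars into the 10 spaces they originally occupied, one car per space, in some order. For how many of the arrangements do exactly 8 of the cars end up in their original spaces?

Choose which 8 of the 10 are fixed: C(10,8) = 45.
The remaining 2 must be deranged: !2 = 1.
Total: 45 × 1 = 45.

45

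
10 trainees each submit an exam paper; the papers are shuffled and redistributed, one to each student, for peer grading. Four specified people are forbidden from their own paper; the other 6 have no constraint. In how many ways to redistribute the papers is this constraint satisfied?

2399760

Let A_j be the event that the j-th constrained one is fixed. By inclusion-exclusion over the 4 events:
Σ_{j=0}^{4} (-1)^j C(4,j)(10-j)!
= C(4,0)·10! - C(4,1)·9! + C(4,2)·8! - C(4,3)·7! + C(4,4)·6!
= 3628800 - 1451520 + 241920 - 20160 + 720
= 2399760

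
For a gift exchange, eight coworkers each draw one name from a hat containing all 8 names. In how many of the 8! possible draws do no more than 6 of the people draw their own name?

Sum C(8,i)·!(8-i) for i = 0..6:
  i=0: C(8,0)·!8 = 1·14833 = 14833
  i=1: C(8,1)·!7 = 8·1854 = 14832
  i=2: C(8,2)·!6 = 28·265 = 7420
  i=3: C(8,3)·!5 = 56·44 = 2464
  i=4: C(8,4)·!4 = 70·9 = 630
  i=5: C(8,5)·!3 = 56·2 = 112
  i=6: C(8,6)·!2 = 28·1 = 28
Total = 40319.

40319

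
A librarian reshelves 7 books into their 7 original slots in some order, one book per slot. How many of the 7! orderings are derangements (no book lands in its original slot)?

Recurrence: !7 = 7·!6 + (-1)^7.
!7 = 7·265 - 1 = 1854

1854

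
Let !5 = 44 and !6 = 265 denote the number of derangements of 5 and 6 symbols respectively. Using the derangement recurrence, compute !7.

1854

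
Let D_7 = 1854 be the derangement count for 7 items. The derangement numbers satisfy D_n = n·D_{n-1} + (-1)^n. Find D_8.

D_8 = 8·1854 + 1 = 14833.

14833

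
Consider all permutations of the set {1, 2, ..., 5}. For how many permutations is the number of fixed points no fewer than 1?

# with exactly i fixed is C(5,i)·!(5-i); sum over i=1..5:
  i=1: C(5,1)·!4 = 5·9 = 45
  i=2: C(5,2)·!3 = 10·2 = 20
  i=3: C(5,3)·!2 = 10·1 = 10
  i=4: C(5,4)·!1 = 5·0 = 0
  i=5: C(5,5)·!0 = 1·1 = 1
Total = 76.

76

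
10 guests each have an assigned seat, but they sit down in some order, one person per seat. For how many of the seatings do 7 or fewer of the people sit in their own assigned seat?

# with exactly i fixed is C(10,i)·!(10-i); sum over i=0..7:
  i=0: C(10,0)·!10 = 1·1334961 = 1334961
  i=1: C(10,1)·!9 = 10·133496 = 1334960
  i=2: C(10,2)·!8 = 45·14833 = 667485
  i=3: C(10,3)·!7 = 120·1854 = 222480
  i=4: C(10,4)·!6 = 210·265 = 55650
  i=5: C(10,5)·!5 = 252·44 = 11088
  i=6: C(10,6)·!4 = 210·9 = 1890
  i=7: C(10,7)·!3 = 120·2 = 240
Total = 3628754.

3628754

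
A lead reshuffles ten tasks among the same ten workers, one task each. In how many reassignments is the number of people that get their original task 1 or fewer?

2669921

# with exactly i fixed is C(10,i)·!(10-i); sum over i=0..1:
  i=0: C(10,0)·!10 = 1·1334961 = 1334961
  i=1: C(10,1)·!9 = 10·133496 = 1334960
Total = 2669921.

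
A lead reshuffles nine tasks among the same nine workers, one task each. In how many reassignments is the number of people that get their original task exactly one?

Choose which one of the 9 is fixed: C(9,1) = 9.
The other 8 form a derangement: !8 = 14833.
Total: 9 × 14833 = 133497.

133497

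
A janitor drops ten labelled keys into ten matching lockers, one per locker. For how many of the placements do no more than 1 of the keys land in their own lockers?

Sum C(10,i)·!(10-i) for i = 0..1:
  i=0: C(10,0)·!10 = 1·1334961 = 1334961
  i=1: C(10,1)·!9 = 10·133496 = 1334960
Total = 2669921.

2669921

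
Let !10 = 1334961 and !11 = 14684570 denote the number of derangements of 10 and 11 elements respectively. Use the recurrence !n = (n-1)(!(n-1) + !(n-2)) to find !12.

176214841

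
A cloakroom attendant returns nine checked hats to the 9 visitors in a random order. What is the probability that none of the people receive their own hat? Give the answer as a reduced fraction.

16687/45360

Favorable outcomes: !9 = 133496.
Total outcomes: 9! = 362880.
Probability = 133496/362880 = 16687/45360.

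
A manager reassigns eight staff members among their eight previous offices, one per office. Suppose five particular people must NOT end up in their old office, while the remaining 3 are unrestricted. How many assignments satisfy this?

Let A_j be the event that the j-th constrained one is fixed. By inclusion-exclusion over the 5 events:
Σ_{j=0}^{5} (-1)^j C(5,j)(8-j)!
= C(5,0)·8! - C(5,1)·7! + C(5,2)·6! - C(5,3)·5! + C(5,4)·4! - C(5,5)·3!
= 40320 - 25200 + 7200 - 1200 + 120 - 6
= 21234

21234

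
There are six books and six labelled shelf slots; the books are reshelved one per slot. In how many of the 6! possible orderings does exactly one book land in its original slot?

264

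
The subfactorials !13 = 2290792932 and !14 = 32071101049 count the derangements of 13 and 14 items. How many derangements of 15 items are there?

!15 = (15-1)·(!14 + !13) = 14·(32071101049 + 2290792932) = 14·34361893981 = 481066515734.

481066515734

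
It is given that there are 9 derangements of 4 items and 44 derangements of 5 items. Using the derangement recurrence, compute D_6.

265

D_6 = (6-1)·(D_5 + D_4) = 5·(44 + 9) = 5·53 = 265.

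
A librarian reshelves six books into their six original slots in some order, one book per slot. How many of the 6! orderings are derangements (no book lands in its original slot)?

265

The subfactorial !6 = [6!/e] (nearest integer).
6! = 720, and 720/e ≈ 264.87, so !6 = 265.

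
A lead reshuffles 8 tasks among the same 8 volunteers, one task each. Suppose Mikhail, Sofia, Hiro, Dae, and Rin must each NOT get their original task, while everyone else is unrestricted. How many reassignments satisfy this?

21234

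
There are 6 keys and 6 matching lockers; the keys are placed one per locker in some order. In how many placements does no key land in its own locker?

265

Use !n = n·!(n-1) + (-1)^n.
!6 = 6·44 + 1 = 265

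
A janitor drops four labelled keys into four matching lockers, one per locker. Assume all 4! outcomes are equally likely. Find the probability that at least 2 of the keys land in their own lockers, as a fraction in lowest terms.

7/24

Favorable outcomes: Σ_{i≥2} C(4,i)·!(4-i) = 6·1 + 4·0 + 1·1 = 7.
Total outcomes: 4! = 24.
Probability = 7/24 = 7/24.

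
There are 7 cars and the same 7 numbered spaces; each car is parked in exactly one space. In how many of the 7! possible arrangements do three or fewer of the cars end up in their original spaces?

4948

Sum C(7,i)·!(7-i) for i = 0..3:
  i=0: C(7,0)·!7 = 1·1854 = 1854
  i=1: C(7,1)·!6 = 7·265 = 1855
  i=2: C(7,2)·!5 = 21·44 = 924
  i=3: C(7,3)·!4 = 35·9 = 315
Total = 4948.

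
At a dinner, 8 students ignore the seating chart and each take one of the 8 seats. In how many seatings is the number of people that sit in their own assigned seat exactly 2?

7420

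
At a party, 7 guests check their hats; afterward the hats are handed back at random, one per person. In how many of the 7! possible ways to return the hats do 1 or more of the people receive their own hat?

Sum C(7,i)·!(7-i) for i = 1..7:
  i=1: C(7,1)·!6 = 7·265 = 1855
  i=2: C(7,2)·!5 = 21·44 = 924
  i=3: C(7,3)·!4 = 35·9 = 315
  i=4: C(7,4)·!3 = 35·2 = 70
  i=5: C(7,5)·!2 = 21·1 = 21
  i=6: C(7,6)·!1 = 7·0 = 0
  i=7: C(7,7)·!0 = 1·1 = 1
Total = 3186.

3186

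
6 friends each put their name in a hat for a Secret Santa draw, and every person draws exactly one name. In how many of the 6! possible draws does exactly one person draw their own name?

264

Pick the single fixed position: C(6,1) = 6 ways.
The remaining 5 must be deranged: !5 = 44.
Total: 6 × 44 = 264.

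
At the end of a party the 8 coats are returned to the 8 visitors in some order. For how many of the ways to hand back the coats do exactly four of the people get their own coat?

630

Pick the 4 fixed positions: C(8,4) = 70 ways.
The remaining 4 must be deranged: !4 = 9.
Total: 70 × 9 = 630.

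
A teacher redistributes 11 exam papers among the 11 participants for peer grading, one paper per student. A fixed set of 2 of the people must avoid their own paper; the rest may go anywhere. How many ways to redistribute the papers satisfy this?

33022080

Let A_j be the event that the j-th constrained one is fixed. By inclusion-exclusion over the 2 events:
Σ_{j=0}^{2} (-1)^j C(2,j)(11-j)!
= C(2,0)·11! - C(2,1)·10! + C(2,2)·9!
= 39916800 - 7257600 + 362880
= 33022080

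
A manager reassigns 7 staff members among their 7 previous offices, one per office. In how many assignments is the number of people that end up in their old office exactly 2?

Pick the 2 fixed positions: C(7,2) = 21 ways.
The other 5 form a derangement: !5 = 44.
Total: 21 × 44 = 924.

924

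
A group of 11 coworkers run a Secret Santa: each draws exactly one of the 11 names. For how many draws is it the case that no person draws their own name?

14684570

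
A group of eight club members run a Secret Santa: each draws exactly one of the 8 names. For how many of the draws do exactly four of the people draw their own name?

630

Choose which 4 of the 8 are fixed: C(8,4) = 70.
The other 4 form a derangement: !4 = 9.
Total: 70 × 9 = 630.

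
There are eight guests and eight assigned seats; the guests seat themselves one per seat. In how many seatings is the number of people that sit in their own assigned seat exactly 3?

2464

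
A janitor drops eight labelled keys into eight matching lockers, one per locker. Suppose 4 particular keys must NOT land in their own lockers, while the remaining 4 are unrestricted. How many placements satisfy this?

24024

Inclusion-exclusion on the 4 forbidden self-matches:
Σ_{j=0}^{4} (-1)^j C(4,j)(8-j)!
= C(4,0)·8! - C(4,1)·7! + C(4,2)·6! - C(4,3)·5! + C(4,4)·4!
= 40320 - 20160 + 4320 - 480 + 24
= 24024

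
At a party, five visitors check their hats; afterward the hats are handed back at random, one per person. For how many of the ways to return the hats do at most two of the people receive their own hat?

Sum C(5,i)·!(5-i) for i = 0..2:
  i=0: C(5,0)·!5 = 1·44 = 44
  i=1: C(5,1)·!4 = 5·9 = 45
  i=2: C(5,2)·!3 = 10·2 = 20
Total = 109.

109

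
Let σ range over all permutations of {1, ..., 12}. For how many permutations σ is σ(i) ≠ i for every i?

176214841

Use !n = n·!(n-1) + (-1)^n.
!12 = 12·14684570 + 1 = 176214841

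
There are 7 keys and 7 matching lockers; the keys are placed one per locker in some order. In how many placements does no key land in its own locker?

1854

!7 is the nearest integer to 7!/e.
7! = 5040, and 5040/e ≈ 1854.11, so !7 = 1854.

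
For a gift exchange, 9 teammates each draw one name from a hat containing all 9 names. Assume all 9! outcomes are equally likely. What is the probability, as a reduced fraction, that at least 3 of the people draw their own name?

29143/362880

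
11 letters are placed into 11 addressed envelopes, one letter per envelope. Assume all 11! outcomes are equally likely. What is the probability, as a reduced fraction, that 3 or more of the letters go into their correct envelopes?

Favorable outcomes: Σ_{i≥3} C(11,i)·!(11-i) = 165·14833 + 330·1854 + 462·265 + 462·44 + 330·9 + 165·2 + 55·1 + 11·0 + 1·1 = 3205379.
Total outcomes: 11! = 39916800.
Probability = 3205379/39916800 = 3205379/39916800.

3205379/39916800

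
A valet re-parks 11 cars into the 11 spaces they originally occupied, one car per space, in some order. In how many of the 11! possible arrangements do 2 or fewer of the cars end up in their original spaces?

Sum C(11,i)·!(11-i) for i = 0..2:
  i=0: C(11,0)·!11 = 1·14684570 = 14684570
  i=1: C(11,1)·!10 = 11·1334961 = 14684571
  i=2: C(11,2)·!9 = 55·133496 = 7342280
Total = 36711421.

36711421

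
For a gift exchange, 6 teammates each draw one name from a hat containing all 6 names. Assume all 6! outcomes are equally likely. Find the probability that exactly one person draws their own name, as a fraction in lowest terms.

11/30

Favorable outcomes: C(6,1)·!5 = 6·44 = 264.
Total outcomes: 6! = 720.
Probability = 264/720 = 11/30.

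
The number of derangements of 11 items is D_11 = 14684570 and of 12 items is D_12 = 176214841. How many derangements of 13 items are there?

D_13 = (13-1)·(D_12 + D_11) = 12·(176214841 + 14684570) = 12·190899411 = 2290792932.

2290792932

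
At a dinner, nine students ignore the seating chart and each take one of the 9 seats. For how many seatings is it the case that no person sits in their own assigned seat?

133496

Recurrence: !9 = 9·!8 + (-1)^9.
!9 = 9·14833 - 1 = 133496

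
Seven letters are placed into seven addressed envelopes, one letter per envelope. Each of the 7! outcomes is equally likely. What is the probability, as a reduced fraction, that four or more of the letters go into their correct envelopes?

23/1260

Favorable outcomes: Σ_{i≥4} C(7,i)·!(7-i) = 35·2 + 21·1 + 7·0 + 1·1 = 92.
Total outcomes: 7! = 5040.
Probability = 92/5040 = 23/1260.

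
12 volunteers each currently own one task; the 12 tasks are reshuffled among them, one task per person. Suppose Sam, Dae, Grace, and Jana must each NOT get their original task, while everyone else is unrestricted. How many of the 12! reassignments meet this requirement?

339696000

Let A_j be the event that the j-th constrained one is fixed. By inclusion-exclusion over the 4 events:
Σ_{j=0}^{4} (-1)^j C(4,j)(12-j)!
= C(4,0)·12! - C(4,1)·11! + C(4,2)·10! - C(4,3)·9! + C(4,4)·8!
= 479001600 - 159667200 + 21772800 - 1451520 + 40320
= 339696000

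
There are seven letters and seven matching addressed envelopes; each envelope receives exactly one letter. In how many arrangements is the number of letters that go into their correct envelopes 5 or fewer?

Sum C(7,i)·!(7-i) for i = 0..5:
  i=0: C(7,0)·!7 = 1·1854 = 1854
  i=1: C(7,1)·!6 = 7·265 = 1855
  i=2: C(7,2)·!5 = 21·44 = 924
  i=3: C(7,3)·!4 = 35·9 = 315
  i=4: C(7,4)·!3 = 35·2 = 70
  i=5: C(7,5)·!2 = 21·1 = 21
Total = 5039.

5039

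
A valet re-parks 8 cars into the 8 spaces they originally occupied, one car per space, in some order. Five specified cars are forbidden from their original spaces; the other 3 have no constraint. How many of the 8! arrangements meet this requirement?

Inclusion-exclusion on the 5 forbidden self-matches:
Σ_{j=0}^{5} (-1)^j C(5,j)(8-j)!
= C(5,0)·8! - C(5,1)·7! + C(5,2)·6! - C(5,3)·5! + C(5,4)·4! - C(5,5)·3!
= 40320 - 25200 + 7200 - 1200 + 120 - 6
= 21234

21234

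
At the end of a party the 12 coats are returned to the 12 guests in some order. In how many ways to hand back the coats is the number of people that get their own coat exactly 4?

Pick the 4 fixed positions: C(12,4) = 495 ways.
The remaining 8 must be deranged: !8 = 14833.
Total: 495 × 14833 = 7342335.

7342335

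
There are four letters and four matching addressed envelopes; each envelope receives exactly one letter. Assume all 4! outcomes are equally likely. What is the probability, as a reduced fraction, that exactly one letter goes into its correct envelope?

1/3

Favorable outcomes: C(4,1)·!3 = 4·2 = 8.
Total outcomes: 4! = 24.
Probability = 8/24 = 1/3.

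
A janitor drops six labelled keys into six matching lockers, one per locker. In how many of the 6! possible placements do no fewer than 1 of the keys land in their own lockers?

455

# with exactly i fixed is C(6,i)·!(6-i); sum over i=1..6:
  i=1: C(6,1)·!5 = 6·44 = 264
  i=2: C(6,2)·!4 = 15·9 = 135
  i=3: C(6,3)·!3 = 20·2 = 40
  i=4: C(6,4)·!2 = 15·1 = 15
  i=5: C(6,5)·!1 = 6·0 = 0
  i=6: C(6,6)·!0 = 1·1 = 1
Total = 455.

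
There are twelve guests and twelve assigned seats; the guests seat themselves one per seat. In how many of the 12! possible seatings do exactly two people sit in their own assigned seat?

88107426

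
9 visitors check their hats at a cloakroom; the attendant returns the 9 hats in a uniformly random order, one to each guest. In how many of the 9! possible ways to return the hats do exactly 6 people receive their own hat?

Choose which 6 of the 9 are fixed: C(9,6) = 84.
The remaining 3 must be deranged: !3 = 2.
Total: 84 × 2 = 168.

168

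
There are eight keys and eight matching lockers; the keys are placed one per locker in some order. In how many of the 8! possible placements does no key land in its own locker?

The number of derangements of 8 is !8 = Σ_{k=0}^{8} (-1)^k·8!/k!
= 8! - 8!/1! + 8!/2! - 8!/3! + 8!/4! - 8!/5! + 8!/6! - 8!/7! + 8!/8!
= 40320 - 40320 + 20160 - 6720 + 1680 - 336 + 56 - 8 + 1
= 14833

14833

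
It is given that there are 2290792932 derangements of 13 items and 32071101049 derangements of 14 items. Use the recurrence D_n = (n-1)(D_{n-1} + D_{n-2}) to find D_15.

D_15 = (15-1)·(D_14 + D_13) = 14·(32071101049 + 2290792932) = 14·34361893981 = 481066515734.

481066515734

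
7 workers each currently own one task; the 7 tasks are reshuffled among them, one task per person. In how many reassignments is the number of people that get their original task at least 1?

Sum C(7,i)·!(7-i) for i = 1..7:
  i=1: C(7,1)·!6 = 7·265 = 1855
  i=2: C(7,2)·!5 = 21·44 = 924
  i=3: C(7,3)·!4 = 35·9 = 315
  i=4: C(7,4)·!3 = 35·2 = 70
  i=5: C(7,5)·!2 = 21·1 = 21
  i=6: C(7,6)·!1 = 7·0 = 0
  i=7: C(7,7)·!0 = 1·1 = 1
Total = 3186.

3186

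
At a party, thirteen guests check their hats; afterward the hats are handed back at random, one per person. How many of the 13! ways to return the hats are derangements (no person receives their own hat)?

2290792932

!13 is the nearest integer to 13!/e.
13! = 6227020800, and 6227020800/e ≈ 2290792932.07, so !13 = 2290792932.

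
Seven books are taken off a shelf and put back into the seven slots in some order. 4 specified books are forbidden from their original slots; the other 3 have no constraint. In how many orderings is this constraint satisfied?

Let A_j be the event that the j-th constrained one is fixed. By inclusion-exclusion over the 4 events:
Σ_{j=0}^{4} (-1)^j C(4,j)(7-j)!
= C(4,0)·7! - C(4,1)·6! + C(4,2)·5! - C(4,3)·4! + C(4,4)·3!
= 5040 - 2880 + 720 - 96 + 6
= 2790

2790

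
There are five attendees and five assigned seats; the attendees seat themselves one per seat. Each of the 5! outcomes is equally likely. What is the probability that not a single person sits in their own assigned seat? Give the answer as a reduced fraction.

Favorable outcomes: !5 = 44.
Total outcomes: 5! = 120.
Probability = 44/120 = 11/30.

11/30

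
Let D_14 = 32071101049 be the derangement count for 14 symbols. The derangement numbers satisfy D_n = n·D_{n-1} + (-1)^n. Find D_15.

D_15 = 15·32071101049 - 1 = 481066515734.

481066515734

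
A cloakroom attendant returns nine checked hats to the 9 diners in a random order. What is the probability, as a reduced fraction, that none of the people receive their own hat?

16687/45360

Favorable outcomes: !9 = 133496.
Total outcomes: 9! = 362880.
Probability = 133496/362880 = 16687/45360.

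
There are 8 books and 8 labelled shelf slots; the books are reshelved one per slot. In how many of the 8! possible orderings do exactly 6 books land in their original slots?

28

Choose which 6 of the 8 are fixed: C(8,6) = 28.
The remaining 2 must be deranged: !2 = 1.
Total: 28 × 1 = 28.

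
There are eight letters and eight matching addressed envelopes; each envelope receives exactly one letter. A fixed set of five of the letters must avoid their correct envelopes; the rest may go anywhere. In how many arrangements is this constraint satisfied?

Let A_j be the event that the j-th constrained one is fixed. By inclusion-exclusion over the 5 events:
Σ_{j=0}^{5} (-1)^j C(5,j)(8-j)!
= C(5,0)·8! - C(5,1)·7! + C(5,2)·6! - C(5,3)·5! + C(5,4)·4! - C(5,5)·3!
= 40320 - 25200 + 7200 - 1200 + 120 - 6
= 21234

21234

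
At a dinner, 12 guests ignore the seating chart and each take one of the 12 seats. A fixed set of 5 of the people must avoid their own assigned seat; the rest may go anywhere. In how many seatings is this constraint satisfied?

312273360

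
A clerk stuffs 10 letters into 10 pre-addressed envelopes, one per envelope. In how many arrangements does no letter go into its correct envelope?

1334961

!10 = 10! · Σ_{k=0}^{10} (-1)^k/k!
= 10! - 10!/1! + 10!/2! - 10!/3! + 10!/4! - 10!/5! + 10!/6! - 10!/7! + 10!/8! - 10!/9! + 10!/10!
= 3628800 - 3628800 + 1814400 - 604800 + 151200 - 30240 + 5040 - 720 + 90 - 10 + 1
= 1334961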